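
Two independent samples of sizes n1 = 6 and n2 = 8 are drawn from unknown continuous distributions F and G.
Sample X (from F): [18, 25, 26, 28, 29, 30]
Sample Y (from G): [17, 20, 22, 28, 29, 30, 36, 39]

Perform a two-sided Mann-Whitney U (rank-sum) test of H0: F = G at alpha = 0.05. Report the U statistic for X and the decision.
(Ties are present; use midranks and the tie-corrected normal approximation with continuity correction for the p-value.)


Step 1: Combine and sort all 14 observations; assign midranks.
sorted (value, group): (17,Y), (18,X), (20,Y), (22,Y), (25,X), (26,X), (28,X), (28,Y), (29,X), (29,Y), (30,X), (30,Y), (36,Y), (39,Y)
ranks: 17->1, 18->2, 20->3, 22->4, 25->5, 26->6, 28->7.5, 28->7.5, 29->9.5, 29->9.5, 30->11.5, 30->11.5, 36->13, 39->14
Step 2: Rank sum for X: R1 = 2 + 5 + 6 + 7.5 + 9.5 + 11.5 = 41.5.
Step 3: U_X = R1 - n1(n1+1)/2 = 41.5 - 6*7/2 = 41.5 - 21 = 20.5.
       U_Y = n1*n2 - U_X = 48 - 20.5 = 27.5.
Step 4: Ties are present, so use the tie-corrected normal approximation (with continuity correction) for the p-value.
Step 5: p-value = 0.697586; compare to alpha = 0.05. fail to reject H0.

U_X = 20.5, p = 0.697586, fail to reject H0 at alpha = 0.05.


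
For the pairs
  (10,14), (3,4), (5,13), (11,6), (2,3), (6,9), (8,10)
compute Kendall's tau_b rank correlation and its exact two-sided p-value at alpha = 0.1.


Step 1: Enumerate the 21 unordered pairs (i,j) with i<j and classify each by sign(x_j-x_i) * sign(y_j-y_i).
  (1,2):dx=-7,dy=-10->C; (1,3):dx=-5,dy=-1->C; (1,4):dx=+1,dy=-8->D; (1,5):dx=-8,dy=-11->C
  (1,6):dx=-4,dy=-5->C; (1,7):dx=-2,dy=-4->C; (2,3):dx=+2,dy=+9->C; (2,4):dx=+8,dy=+2->C
  (2,5):dx=-1,dy=-1->C; (2,6):dx=+3,dy=+5->C; (2,7):dx=+5,dy=+6->C; (3,4):dx=+6,dy=-7->D
  (3,5):dx=-3,dy=-10->C; (3,6):dx=+1,dy=-4->D; (3,7):dx=+3,dy=-3->D; (4,5):dx=-9,dy=-3->C
  (4,6):dx=-5,dy=+3->D; (4,7):dx=-3,dy=+4->D; (5,6):dx=+4,dy=+6->C; (5,7):dx=+6,dy=+7->C
  (6,7):dx=+2,dy=+1->C
Step 2: C = 15, D = 6, total pairs = 21.
Step 3: tau = (C - D)/(n(n-1)/2) = (15 - 6)/21 = 0.428571.
Step 4: Exact two-sided p-value (enumerate n! = 5040 permutations of y under H0): p = 0.238889.
Step 5: alpha = 0.1. fail to reject H0.

tau_b = 0.4286 (C=15, D=6), p = 0.238889, fail to reject H0.


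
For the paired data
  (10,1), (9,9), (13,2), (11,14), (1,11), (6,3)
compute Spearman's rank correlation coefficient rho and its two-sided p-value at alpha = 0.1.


Step 1: Rank x and y separately (midranks; no ties here).
rank(x): 10->4, 9->3, 13->6, 11->5, 1->1, 6->2
rank(y): 1->1, 9->4, 2->2, 14->6, 11->5, 3->3
Step 2: d_i = R_x(i) - R_y(i); compute d_i^2.
  (4-1)^2=9, (3-4)^2=1, (6-2)^2=16, (5-6)^2=1, (1-5)^2=16, (2-3)^2=1
sum(d^2) = 44.
Step 3: rho = 1 - 6*44 / (6*(6^2 - 1)) = 1 - 264/210 = -0.257143.
Step 4: Under H0, t = rho * sqrt((n-2)/(1-rho^2)) = -0.5322 ~ t(4).
Step 5: Two-sided p-value from the t-distribution with 4 df = 0.622787.
Step 6: alpha = 0.1. fail to reject H0.

rho = -0.2571, p = 0.622787, fail to reject H0 at alpha = 0.1.


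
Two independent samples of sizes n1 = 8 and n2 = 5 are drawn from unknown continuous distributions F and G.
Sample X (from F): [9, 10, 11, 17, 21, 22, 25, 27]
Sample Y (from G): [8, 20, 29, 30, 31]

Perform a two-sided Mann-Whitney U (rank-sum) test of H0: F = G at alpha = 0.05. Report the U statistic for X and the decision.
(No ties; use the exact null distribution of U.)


Step 1: Combine and sort all 13 observations; assign midranks.
sorted (value, group): (8,Y), (9,X), (10,X), (11,X), (17,X), (20,Y), (21,X), (22,X), (25,X), (27,X), (29,Y), (30,Y), (31,Y)
ranks: 8->1, 9->2, 10->3, 11->4, 17->5, 20->6, 21->7, 22->8, 25->9, 27->10, 29->11, 30->12, 31->13
Step 2: Rank sum for X: R1 = 2 + 3 + 4 + 5 + 7 + 8 + 9 + 10 = 48.
Step 3: U_X = R1 - n1(n1+1)/2 = 48 - 8*9/2 = 48 - 36 = 12.
       U_Y = n1*n2 - U_X = 40 - 12 = 28.
Step 4: No ties, so the exact null distribution of U (based on enumerating the C(13,8) = 1287 equally likely rank assignments) gives the two-sided p-value.
Step 5: p-value = 0.284382; compare to alpha = 0.05. fail to reject H0.

U_X = 12, p = 0.284382, fail to reject H0 at alpha = 0.05.


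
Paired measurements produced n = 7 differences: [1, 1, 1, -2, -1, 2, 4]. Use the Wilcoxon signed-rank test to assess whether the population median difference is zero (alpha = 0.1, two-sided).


Step 1: Drop any zero differences (none here) and take |d_i|.
|d| = [1, 1, 1, 2, 1, 2, 4]
Step 2: Midrank |d_i| (ties get averaged ranks).
ranks: |1|->2.5, |1|->2.5, |1|->2.5, |2|->5.5, |1|->2.5, |2|->5.5, |4|->7
Step 3: Attach original signs; sum ranks with positive sign and with negative sign.
W+ = 2.5 + 2.5 + 2.5 + 5.5 + 7 = 20
W- = 5.5 + 2.5 = 8
(Check: W+ + W- = 28 should equal n(n+1)/2 = 28.)
Step 4: Test statistic W = min(W+, W-) = 8.
Step 5: Ties in |d|, so use the tie-corrected normal approximation.
        E[W] = n(n+1)/4 = 7*8/4 = 14.
        Tie groups: |d|=1 (t=4), |d|=2 (t=2); sum(t^3 - t) = 66.
        Var[W] = n(n+1)(2n+1)/24 - sum(t^3-t)/48 = 840/24 - 66/48 = 33.625.
        z = (W - E[W]) / sqrt(Var[W]) = (8 - 14) / 5.7987 = -1.0347.
        Two-sided p = 2*Phi(z) = 0.300803.
Step 6: alpha = 0.1. fail to reject H0.

W+ = 20, W- = 8, W = min = 8, p = 0.300803, fail to reject H0.


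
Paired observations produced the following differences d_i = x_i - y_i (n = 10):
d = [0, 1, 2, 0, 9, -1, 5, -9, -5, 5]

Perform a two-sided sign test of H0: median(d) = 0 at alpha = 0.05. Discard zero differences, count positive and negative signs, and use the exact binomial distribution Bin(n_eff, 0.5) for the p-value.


Step 1: Discard zero differences. Original n = 10; n_eff = number of nonzero differences = 8.
Nonzero differences (with sign): +1, +2, +9, -1, +5, -9, -5, +5
Step 2: Count signs: positive = 5, negative = 3.
Step 3: Under H0: P(positive) = 0.5, so the number of positives S ~ Bin(8, 0.5).
Step 4: Two-sided exact p-value = sum of Bin(8,0.5) probabilities at or below the observed probability = 0.726562.
Step 5: alpha = 0.05. fail to reject H0.

n_eff = 8, pos = 5, neg = 3, p = 0.726562, fail to reject H0.


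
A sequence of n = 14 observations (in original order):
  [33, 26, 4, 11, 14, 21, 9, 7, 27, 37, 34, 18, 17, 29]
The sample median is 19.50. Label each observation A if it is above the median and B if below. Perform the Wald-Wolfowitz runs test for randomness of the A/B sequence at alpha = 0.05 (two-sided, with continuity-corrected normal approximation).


Step 1: Compute median = 19.50; label A = above, B = below.
Labels in order: AABBBABBAAABBA  (n_A = 7, n_B = 7)
Step 2: Count runs R = 7.
Step 3: Under H0 (random ordering), E[R] = 2*n_A*n_B/(n_A+n_B) + 1 = 2*7*7/14 + 1 = 8.0000.
        Var[R] = 2*n_A*n_B*(2*n_A*n_B - n_A - n_B) / ((n_A+n_B)^2 * (n_A+n_B-1)) = 8232/2548 = 3.2308.
        SD[R] = 1.7974.
Step 4: Continuity-corrected z = (R + 0.5 - E[R]) / SD[R] = (7 + 0.5 - 8.0000) / 1.7974 = -0.2782.
Step 5: Two-sided p-value via normal approximation = 2*(1 - Phi(|z|)) = 0.780879.
Step 6: alpha = 0.05. fail to reject H0.

R = 7, z = -0.2782, p = 0.780879, fail to reject H0.


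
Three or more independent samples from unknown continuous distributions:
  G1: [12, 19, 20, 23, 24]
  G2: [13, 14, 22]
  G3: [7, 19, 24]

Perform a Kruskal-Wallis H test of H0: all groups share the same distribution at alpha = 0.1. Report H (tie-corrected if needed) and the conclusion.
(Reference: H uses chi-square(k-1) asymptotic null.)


Step 1: Combine all N = 11 observations and assign midranks.
sorted (value, group, rank): (7,G3,1), (12,G1,2), (13,G2,3), (14,G2,4), (19,G1,5.5), (19,G3,5.5), (20,G1,7), (22,G2,8), (23,G1,9), (24,G1,10.5), (24,G3,10.5)
Step 2: Sum ranks within each group.
R_1 = 34 (n_1 = 5)
R_2 = 15 (n_2 = 3)
R_3 = 17 (n_3 = 3)
Step 3: H = 12/(N(N+1)) * sum(R_i^2/n_i) - 3(N+1)
     = 12/(11*12) * (34^2/5 + 15^2/3 + 17^2/3) - 3*12
     = 0.090909 * 402.533 - 36
     = 0.593939.
Step 4: Ties present; correction factor C = 1 - 12/(11^3 - 11) = 0.990909. Corrected H = 0.593939 / 0.990909 = 0.599388.
Step 5: Under H0, H ~ chi^2(2); p-value = 0.741045.
Step 6: alpha = 0.1. fail to reject H0.

H = 0.5994, df = 2, p = 0.741045, fail to reject H0.


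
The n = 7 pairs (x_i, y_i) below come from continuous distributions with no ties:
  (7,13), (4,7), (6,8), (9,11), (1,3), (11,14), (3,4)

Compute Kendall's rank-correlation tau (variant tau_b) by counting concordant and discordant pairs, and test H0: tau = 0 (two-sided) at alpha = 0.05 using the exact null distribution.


Step 1: Enumerate the 21 unordered pairs (i,j) with i<j and classify each by sign(x_j-x_i) * sign(y_j-y_i).
  (1,2):dx=-3,dy=-6->C; (1,3):dx=-1,dy=-5->C; (1,4):dx=+2,dy=-2->D; (1,5):dx=-6,dy=-10->C
  (1,6):dx=+4,dy=+1->C; (1,7):dx=-4,dy=-9->C; (2,3):dx=+2,dy=+1->C; (2,4):dx=+5,dy=+4->C
  (2,5):dx=-3,dy=-4->C; (2,6):dx=+7,dy=+7->C; (2,7):dx=-1,dy=-3->C; (3,4):dx=+3,dy=+3->C
  (3,5):dx=-5,dy=-5->C; (3,6):dx=+5,dy=+6->C; (3,7):dx=-3,dy=-4->C; (4,5):dx=-8,dy=-8->C
  (4,6):dx=+2,dy=+3->C; (4,7):dx=-6,dy=-7->C; (5,6):dx=+10,dy=+11->C; (5,7):dx=+2,dy=+1->C
  (6,7):dx=-8,dy=-10->C
Step 2: C = 20, D = 1, total pairs = 21.
Step 3: tau = (C - D)/(n(n-1)/2) = (20 - 1)/21 = 0.904762.
Step 4: Exact two-sided p-value (enumerate n! = 5040 permutations of y under H0): p = 0.002778.
Step 5: alpha = 0.05. reject H0.

tau_b = 0.9048 (C=20, D=1), p = 0.002778, reject H0.


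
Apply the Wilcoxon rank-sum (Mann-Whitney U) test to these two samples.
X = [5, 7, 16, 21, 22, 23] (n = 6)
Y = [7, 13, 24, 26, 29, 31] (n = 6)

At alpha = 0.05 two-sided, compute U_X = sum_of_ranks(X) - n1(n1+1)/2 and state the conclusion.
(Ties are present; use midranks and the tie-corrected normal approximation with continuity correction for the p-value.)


Step 1: Combine and sort all 12 observations; assign midranks.
sorted (value, group): (5,X), (7,X), (7,Y), (13,Y), (16,X), (21,X), (22,X), (23,X), (24,Y), (26,Y), (29,Y), (31,Y)
ranks: 5->1, 7->2.5, 7->2.5, 13->4, 16->5, 21->6, 22->7, 23->8, 24->9, 26->10, 29->11, 31->12
Step 2: Rank sum for X: R1 = 1 + 2.5 + 5 + 6 + 7 + 8 = 29.5.
Step 3: U_X = R1 - n1(n1+1)/2 = 29.5 - 6*7/2 = 29.5 - 21 = 8.5.
       U_Y = n1*n2 - U_X = 36 - 8.5 = 27.5.
Step 4: Ties are present, so use the tie-corrected normal approximation (with continuity correction) for the p-value.
Step 5: p-value = 0.148829; compare to alpha = 0.05. fail to reject H0.

U_X = 8.5, p = 0.148829, fail to reject H0 at alpha = 0.05.


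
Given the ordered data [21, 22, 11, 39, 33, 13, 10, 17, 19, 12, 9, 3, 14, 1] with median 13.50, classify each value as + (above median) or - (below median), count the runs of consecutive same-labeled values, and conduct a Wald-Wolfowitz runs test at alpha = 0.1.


Step 1: Compute median = 13.50; label A = above, B = below.
Labels in order: AABAABBAABBBAB  (n_A = 7, n_B = 7)
Step 2: Count runs R = 8.
Step 3: Under H0 (random ordering), E[R] = 2*n_A*n_B/(n_A+n_B) + 1 = 2*7*7/14 + 1 = 8.0000.
        Var[R] = 2*n_A*n_B*(2*n_A*n_B - n_A - n_B) / ((n_A+n_B)^2 * (n_A+n_B-1)) = 8232/2548 = 3.2308.
        SD[R] = 1.7974.
Step 4: R = E[R], so z = 0 with no continuity correction.
Step 5: Two-sided p-value via normal approximation = 2*(1 - Phi(|z|)) = 1.000000.
Step 6: alpha = 0.1. fail to reject H0.

R = 8, z = 0.0000, p = 1.000000, fail to reject H0.


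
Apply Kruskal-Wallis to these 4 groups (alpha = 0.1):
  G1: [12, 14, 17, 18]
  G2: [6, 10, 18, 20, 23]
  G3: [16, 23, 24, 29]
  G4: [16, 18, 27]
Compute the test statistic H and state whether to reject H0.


Step 1: Combine all N = 16 observations and assign midranks.
sorted (value, group, rank): (6,G2,1), (10,G2,2), (12,G1,3), (14,G1,4), (16,G3,5.5), (16,G4,5.5), (17,G1,7), (18,G1,9), (18,G2,9), (18,G4,9), (20,G2,11), (23,G2,12.5), (23,G3,12.5), (24,G3,14), (27,G4,15), (29,G3,16)
Step 2: Sum ranks within each group.
R_1 = 23 (n_1 = 4)
R_2 = 35.5 (n_2 = 5)
R_3 = 48 (n_3 = 4)
R_4 = 29.5 (n_4 = 3)
Step 3: H = 12/(N(N+1)) * sum(R_i^2/n_i) - 3(N+1)
     = 12/(16*17) * (23^2/4 + 35.5^2/5 + 48^2/4 + 29.5^2/3) - 3*17
     = 0.044118 * 1250.38 - 51
     = 4.163971.
Step 4: Ties present; correction factor C = 1 - 36/(16^3 - 16) = 0.991176. Corrected H = 4.163971 / 0.991176 = 4.201039.
Step 5: Under H0, H ~ chi^2(3); p-value = 0.240558.
Step 6: alpha = 0.1. fail to reject H0.

H = 4.2010, df = 3, p = 0.240558, fail to reject H0.


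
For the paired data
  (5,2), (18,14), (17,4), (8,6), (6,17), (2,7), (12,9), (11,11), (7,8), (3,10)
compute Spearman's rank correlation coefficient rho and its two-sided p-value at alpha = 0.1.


Step 1: Rank x and y separately (midranks; no ties here).
rank(x): 5->3, 18->10, 17->9, 8->6, 6->4, 2->1, 12->8, 11->7, 7->5, 3->2
rank(y): 2->1, 14->9, 4->2, 6->3, 17->10, 7->4, 9->6, 11->8, 8->5, 10->7
Step 2: d_i = R_x(i) - R_y(i); compute d_i^2.
  (3-1)^2=4, (10-9)^2=1, (9-2)^2=49, (6-3)^2=9, (4-10)^2=36, (1-4)^2=9, (8-6)^2=4, (7-8)^2=1, (5-5)^2=0, (2-7)^2=25
sum(d^2) = 138.
Step 3: rho = 1 - 6*138 / (10*(10^2 - 1)) = 1 - 828/990 = 0.163636.
Step 4: Under H0, t = rho * sqrt((n-2)/(1-rho^2)) = 0.4692 ~ t(8).
Step 5: Two-sided p-value from the t-distribution with 8 df = 0.651477.
Step 6: alpha = 0.1. fail to reject H0.

rho = 0.1636, p = 0.651477, fail to reject H0 at alpha = 0.1.


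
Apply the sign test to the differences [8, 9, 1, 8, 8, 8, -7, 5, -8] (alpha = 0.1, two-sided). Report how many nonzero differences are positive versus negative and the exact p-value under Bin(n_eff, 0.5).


Step 1: Discard zero differences. Original n = 9; n_eff = number of nonzero differences = 9.
Nonzero differences (with sign): +8, +9, +1, +8, +8, +8, -7, +5, -8
Step 2: Count signs: positive = 7, negative = 2.
Step 3: Under H0: P(positive) = 0.5, so the number of positives S ~ Bin(9, 0.5).
Step 4: Two-sided exact p-value = sum of Bin(9,0.5) probabilities at or below the observed probability = 0.179688.
Step 5: alpha = 0.1. fail to reject H0.

n_eff = 9, pos = 7, neg = 2, p = 0.179688, fail to reject H0.


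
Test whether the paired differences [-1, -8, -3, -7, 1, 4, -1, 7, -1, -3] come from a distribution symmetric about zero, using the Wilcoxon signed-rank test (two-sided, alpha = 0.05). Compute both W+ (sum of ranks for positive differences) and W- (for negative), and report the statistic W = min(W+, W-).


Step 1: Drop any zero differences (none here) and take |d_i|.
|d| = [1, 8, 3, 7, 1, 4, 1, 7, 1, 3]
Step 2: Midrank |d_i| (ties get averaged ranks).
ranks: |1|->2.5, |8|->10, |3|->5.5, |7|->8.5, |1|->2.5, |4|->7, |1|->2.5, |7|->8.5, |1|->2.5, |3|->5.5
Step 3: Attach original signs; sum ranks with positive sign and with negative sign.
W+ = 2.5 + 7 + 8.5 = 18
W- = 2.5 + 10 + 5.5 + 8.5 + 2.5 + 2.5 + 5.5 = 37
(Check: W+ + W- = 55 should equal n(n+1)/2 = 55.)
Step 4: Test statistic W = min(W+, W-) = 18.
Step 5: Ties in |d|, so use the tie-corrected normal approximation.
        E[W] = n(n+1)/4 = 10*11/4 = 27.5.
        Tie groups: |d|=1 (t=4), |d|=3 (t=2), |d|=7 (t=2); sum(t^3 - t) = 72.
        Var[W] = n(n+1)(2n+1)/24 - sum(t^3-t)/48 = 2310/24 - 72/48 = 94.75.
        z = (W - E[W]) / sqrt(Var[W]) = (18 - 27.5) / 9.7340 = -0.9760.
        Two-sided p = 2*Phi(z) = 0.329082.
Step 6: alpha = 0.05. fail to reject H0.

W+ = 18, W- = 37, W = min = 18, p = 0.329082, fail to reject H0.


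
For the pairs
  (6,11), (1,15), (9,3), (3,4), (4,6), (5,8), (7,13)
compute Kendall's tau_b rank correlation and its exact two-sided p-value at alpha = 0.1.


Step 1: Enumerate the 21 unordered pairs (i,j) with i<j and classify each by sign(x_j-x_i) * sign(y_j-y_i).
  (1,2):dx=-5,dy=+4->D; (1,3):dx=+3,dy=-8->D; (1,4):dx=-3,dy=-7->C; (1,5):dx=-2,dy=-5->C
  (1,6):dx=-1,dy=-3->C; (1,7):dx=+1,dy=+2->C; (2,3):dx=+8,dy=-12->D; (2,4):dx=+2,dy=-11->D
  (2,5):dx=+3,dy=-9->D; (2,6):dx=+4,dy=-7->D; (2,7):dx=+6,dy=-2->D; (3,4):dx=-6,dy=+1->D
  (3,5):dx=-5,dy=+3->D; (3,6):dx=-4,dy=+5->D; (3,7):dx=-2,dy=+10->D; (4,5):dx=+1,dy=+2->C
  (4,6):dx=+2,dy=+4->C; (4,7):dx=+4,dy=+9->C; (5,6):dx=+1,dy=+2->C; (5,7):dx=+3,dy=+7->C
  (6,7):dx=+2,dy=+5->C
Step 2: C = 10, D = 11, total pairs = 21.
Step 3: tau = (C - D)/(n(n-1)/2) = (10 - 11)/21 = -0.047619.
Step 4: Exact two-sided p-value (enumerate n! = 5040 permutations of y under H0): p = 1.000000.
Step 5: alpha = 0.1. fail to reject H0.

tau_b = -0.0476 (C=10, D=11), p = 1.000000, fail to reject H0.


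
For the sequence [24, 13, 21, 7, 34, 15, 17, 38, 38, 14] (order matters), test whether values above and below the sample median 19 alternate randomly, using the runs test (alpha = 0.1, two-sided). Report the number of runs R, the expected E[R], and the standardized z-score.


Step 1: Compute median = 19; label A = above, B = below.
Labels in order: ABABABBAAB  (n_A = 5, n_B = 5)
Step 2: Count runs R = 8.
Step 3: Under H0 (random ordering), E[R] = 2*n_A*n_B/(n_A+n_B) + 1 = 2*5*5/10 + 1 = 6.0000.
        Var[R] = 2*n_A*n_B*(2*n_A*n_B - n_A - n_B) / ((n_A+n_B)^2 * (n_A+n_B-1)) = 2000/900 = 2.2222.
        SD[R] = 1.4907.
Step 4: Continuity-corrected z = (R - 0.5 - E[R]) / SD[R] = (8 - 0.5 - 6.0000) / 1.4907 = 1.0062.
Step 5: Two-sided p-value via normal approximation = 2*(1 - Phi(|z|)) = 0.314305.
Step 6: alpha = 0.1. fail to reject H0.

R = 8, z = 1.0062, p = 0.314305, fail to reject H0.


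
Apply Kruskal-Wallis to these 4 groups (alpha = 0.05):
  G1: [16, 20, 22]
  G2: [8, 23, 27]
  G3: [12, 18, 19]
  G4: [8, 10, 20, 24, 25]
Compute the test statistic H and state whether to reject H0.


Step 1: Combine all N = 14 observations and assign midranks.
sorted (value, group, rank): (8,G2,1.5), (8,G4,1.5), (10,G4,3), (12,G3,4), (16,G1,5), (18,G3,6), (19,G3,7), (20,G1,8.5), (20,G4,8.5), (22,G1,10), (23,G2,11), (24,G4,12), (25,G4,13), (27,G2,14)
Step 2: Sum ranks within each group.
R_1 = 23.5 (n_1 = 3)
R_2 = 26.5 (n_2 = 3)
R_3 = 17 (n_3 = 3)
R_4 = 38 (n_4 = 5)
Step 3: H = 12/(N(N+1)) * sum(R_i^2/n_i) - 3(N+1)
     = 12/(14*15) * (23.5^2/3 + 26.5^2/3 + 17^2/3 + 38^2/5) - 3*15
     = 0.057143 * 803.3 - 45
     = 0.902857.
Step 4: Ties present; correction factor C = 1 - 12/(14^3 - 14) = 0.995604. Corrected H = 0.902857 / 0.995604 = 0.906843.
Step 5: Under H0, H ~ chi^2(3); p-value = 0.823776.
Step 6: alpha = 0.05. fail to reject H0.

H = 0.9068, df = 3, p = 0.823776, fail to reject H0.


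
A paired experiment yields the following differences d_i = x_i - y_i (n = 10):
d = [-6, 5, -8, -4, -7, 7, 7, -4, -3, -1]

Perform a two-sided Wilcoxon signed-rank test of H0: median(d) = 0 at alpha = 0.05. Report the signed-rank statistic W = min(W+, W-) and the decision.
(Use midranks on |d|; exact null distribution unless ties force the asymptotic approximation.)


Step 1: Drop any zero differences (none here) and take |d_i|.
|d| = [6, 5, 8, 4, 7, 7, 7, 4, 3, 1]
Step 2: Midrank |d_i| (ties get averaged ranks).
ranks: |6|->6, |5|->5, |8|->10, |4|->3.5, |7|->8, |7|->8, |7|->8, |4|->3.5, |3|->2, |1|->1
Step 3: Attach original signs; sum ranks with positive sign and with negative sign.
W+ = 5 + 8 + 8 = 21
W- = 6 + 10 + 3.5 + 8 + 3.5 + 2 + 1 = 34
(Check: W+ + W- = 55 should equal n(n+1)/2 = 55.)
Step 4: Test statistic W = min(W+, W-) = 21.
Step 5: Ties in |d|, so use the tie-corrected normal approximation.
        E[W] = n(n+1)/4 = 10*11/4 = 27.5.
        Tie groups: |d|=4 (t=2), |d|=7 (t=3); sum(t^3 - t) = 30.
        Var[W] = n(n+1)(2n+1)/24 - sum(t^3-t)/48 = 2310/24 - 30/48 = 95.625.
        z = (W - E[W]) / sqrt(Var[W]) = (21 - 27.5) / 9.7788 = -0.6647.
        Two-sided p = 2*Phi(z) = 0.506240.
Step 6: alpha = 0.05. fail to reject H0.

W+ = 21, W- = 34, W = min = 21, p = 0.506240, fail to reject H0.


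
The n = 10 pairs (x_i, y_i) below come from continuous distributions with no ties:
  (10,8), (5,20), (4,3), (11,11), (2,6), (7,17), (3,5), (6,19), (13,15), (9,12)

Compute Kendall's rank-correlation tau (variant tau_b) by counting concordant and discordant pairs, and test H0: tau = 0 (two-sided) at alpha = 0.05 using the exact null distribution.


Step 1: Enumerate the 45 unordered pairs (i,j) with i<j and classify each by sign(x_j-x_i) * sign(y_j-y_i).
  (1,2):dx=-5,dy=+12->D; (1,3):dx=-6,dy=-5->C; (1,4):dx=+1,dy=+3->C; (1,5):dx=-8,dy=-2->C
  (1,6):dx=-3,dy=+9->D; (1,7):dx=-7,dy=-3->C; (1,8):dx=-4,dy=+11->D; (1,9):dx=+3,dy=+7->C
  (1,10):dx=-1,dy=+4->D; (2,3):dx=-1,dy=-17->C; (2,4):dx=+6,dy=-9->D; (2,5):dx=-3,dy=-14->C
  (2,6):dx=+2,dy=-3->D; (2,7):dx=-2,dy=-15->C; (2,8):dx=+1,dy=-1->D; (2,9):dx=+8,dy=-5->D
  (2,10):dx=+4,dy=-8->D; (3,4):dx=+7,dy=+8->C; (3,5):dx=-2,dy=+3->D; (3,6):dx=+3,dy=+14->C
  (3,7):dx=-1,dy=+2->D; (3,8):dx=+2,dy=+16->C; (3,9):dx=+9,dy=+12->C; (3,10):dx=+5,dy=+9->C
  (4,5):dx=-9,dy=-5->C; (4,6):dx=-4,dy=+6->D; (4,7):dx=-8,dy=-6->C; (4,8):dx=-5,dy=+8->D
  (4,9):dx=+2,dy=+4->C; (4,10):dx=-2,dy=+1->D; (5,6):dx=+5,dy=+11->C; (5,7):dx=+1,dy=-1->D
  (5,8):dx=+4,dy=+13->C; (5,9):dx=+11,dy=+9->C; (5,10):dx=+7,dy=+6->C; (6,7):dx=-4,dy=-12->C
  (6,8):dx=-1,dy=+2->D; (6,9):dx=+6,dy=-2->D; (6,10):dx=+2,dy=-5->D; (7,8):dx=+3,dy=+14->C
  (7,9):dx=+10,dy=+10->C; (7,10):dx=+6,dy=+7->C; (8,9):dx=+7,dy=-4->D; (8,10):dx=+3,dy=-7->D
  (9,10):dx=-4,dy=-3->C
Step 2: C = 25, D = 20, total pairs = 45.
Step 3: tau = (C - D)/(n(n-1)/2) = (25 - 20)/45 = 0.111111.
Step 4: Exact two-sided p-value (enumerate n! = 3628800 permutations of y under H0): p = 0.727490.
Step 5: alpha = 0.05. fail to reject H0.

tau_b = 0.1111 (C=25, D=20), p = 0.727490, fail to reject H0.


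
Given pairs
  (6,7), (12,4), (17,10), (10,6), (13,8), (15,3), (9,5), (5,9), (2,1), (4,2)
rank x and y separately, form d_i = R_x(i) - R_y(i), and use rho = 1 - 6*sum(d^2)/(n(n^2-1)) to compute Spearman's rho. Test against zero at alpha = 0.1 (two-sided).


Step 1: Rank x and y separately (midranks; no ties here).
rank(x): 6->4, 12->7, 17->10, 10->6, 13->8, 15->9, 9->5, 5->3, 2->1, 4->2
rank(y): 7->7, 4->4, 10->10, 6->6, 8->8, 3->3, 5->5, 9->9, 1->1, 2->2
Step 2: d_i = R_x(i) - R_y(i); compute d_i^2.
  (4-7)^2=9, (7-4)^2=9, (10-10)^2=0, (6-6)^2=0, (8-8)^2=0, (9-3)^2=36, (5-5)^2=0, (3-9)^2=36, (1-1)^2=0, (2-2)^2=0
sum(d^2) = 90.
Step 3: rho = 1 - 6*90 / (10*(10^2 - 1)) = 1 - 540/990 = 0.454545.
Step 4: Under H0, t = rho * sqrt((n-2)/(1-rho^2)) = 1.4434 ~ t(8).
Step 5: Two-sided p-value from the t-distribution with 8 df = 0.186905.
Step 6: alpha = 0.1. fail to reject H0.

rho = 0.4545, p = 0.186905, fail to reject H0 at alpha = 0.1.


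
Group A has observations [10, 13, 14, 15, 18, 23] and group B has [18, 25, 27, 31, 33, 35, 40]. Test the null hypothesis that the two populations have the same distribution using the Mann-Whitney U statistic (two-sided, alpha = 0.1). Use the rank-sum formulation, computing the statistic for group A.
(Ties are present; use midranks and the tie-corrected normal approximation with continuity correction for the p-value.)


Step 1: Combine and sort all 13 observations; assign midranks.
sorted (value, group): (10,X), (13,X), (14,X), (15,X), (18,X), (18,Y), (23,X), (25,Y), (27,Y), (31,Y), (33,Y), (35,Y), (40,Y)
ranks: 10->1, 13->2, 14->3, 15->4, 18->5.5, 18->5.5, 23->7, 25->8, 27->9, 31->10, 33->11, 35->12, 40->13
Step 2: Rank sum for X: R1 = 1 + 2 + 3 + 4 + 5.5 + 7 = 22.5.
Step 3: U_X = R1 - n1(n1+1)/2 = 22.5 - 6*7/2 = 22.5 - 21 = 1.5.
       U_Y = n1*n2 - U_X = 42 - 1.5 = 40.5.
Step 4: Ties are present, so use the tie-corrected normal approximation (with continuity correction) for the p-value.
Step 5: p-value = 0.006567; compare to alpha = 0.1. reject H0.

U_X = 1.5, p = 0.006567, reject H0 at alpha = 0.1.


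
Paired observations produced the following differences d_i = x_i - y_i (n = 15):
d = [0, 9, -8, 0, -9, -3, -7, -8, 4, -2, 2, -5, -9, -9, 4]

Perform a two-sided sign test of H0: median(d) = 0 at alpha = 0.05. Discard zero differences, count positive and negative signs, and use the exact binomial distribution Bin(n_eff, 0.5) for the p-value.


Step 1: Discard zero differences. Original n = 15; n_eff = number of nonzero differences = 13.
Nonzero differences (with sign): +9, -8, -9, -3, -7, -8, +4, -2, +2, -5, -9, -9, +4
Step 2: Count signs: positive = 4, negative = 9.
Step 3: Under H0: P(positive) = 0.5, so the number of positives S ~ Bin(13, 0.5).
Step 4: Two-sided exact p-value = sum of Bin(13,0.5) probabilities at or below the observed probability = 0.266846.
Step 5: alpha = 0.05. fail to reject H0.

n_eff = 13, pos = 4, neg = 9, p = 0.266846, fail to reject H0.


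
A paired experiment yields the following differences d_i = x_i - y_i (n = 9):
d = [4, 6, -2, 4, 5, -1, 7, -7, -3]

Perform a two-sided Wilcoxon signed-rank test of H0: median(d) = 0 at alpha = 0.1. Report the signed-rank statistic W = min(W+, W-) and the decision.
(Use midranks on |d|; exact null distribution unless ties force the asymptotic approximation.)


Step 1: Drop any zero differences (none here) and take |d_i|.
|d| = [4, 6, 2, 4, 5, 1, 7, 7, 3]
Step 2: Midrank |d_i| (ties get averaged ranks).
ranks: |4|->4.5, |6|->7, |2|->2, |4|->4.5, |5|->6, |1|->1, |7|->8.5, |7|->8.5, |3|->3
Step 3: Attach original signs; sum ranks with positive sign and with negative sign.
W+ = 4.5 + 7 + 4.5 + 6 + 8.5 = 30.5
W- = 2 + 1 + 8.5 + 3 = 14.5
(Check: W+ + W- = 45 should equal n(n+1)/2 = 45.)
Step 4: Test statistic W = min(W+, W-) = 14.5.
Step 5: Ties in |d|, so use the tie-corrected normal approximation.
        E[W] = n(n+1)/4 = 9*10/4 = 22.5.
        Tie groups: |d|=4 (t=2), |d|=7 (t=2); sum(t^3 - t) = 12.
        Var[W] = n(n+1)(2n+1)/24 - sum(t^3-t)/48 = 1710/24 - 12/48 = 71.
        z = (W - E[W]) / sqrt(Var[W]) = (14.5 - 22.5) / 8.4261 = -0.9494.
        Two-sided p = 2*Phi(z) = 0.342404.
Step 6: alpha = 0.1. fail to reject H0.

W+ = 30.5, W- = 14.5, W = min = 14.5, p = 0.342404, fail to reject H0.


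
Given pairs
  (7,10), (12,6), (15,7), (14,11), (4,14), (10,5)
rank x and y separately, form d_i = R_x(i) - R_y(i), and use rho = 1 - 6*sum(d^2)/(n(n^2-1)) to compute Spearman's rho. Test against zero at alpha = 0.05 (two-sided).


Step 1: Rank x and y separately (midranks; no ties here).
rank(x): 7->2, 12->4, 15->6, 14->5, 4->1, 10->3
rank(y): 10->4, 6->2, 7->3, 11->5, 14->6, 5->1
Step 2: d_i = R_x(i) - R_y(i); compute d_i^2.
  (2-4)^2=4, (4-2)^2=4, (6-3)^2=9, (5-5)^2=0, (1-6)^2=25, (3-1)^2=4
sum(d^2) = 46.
Step 3: rho = 1 - 6*46 / (6*(6^2 - 1)) = 1 - 276/210 = -0.314286.
Step 4: Under H0, t = rho * sqrt((n-2)/(1-rho^2)) = -0.6621 ~ t(4).
Step 5: Two-sided p-value from the t-distribution with 4 df = 0.544093.
Step 6: alpha = 0.05. fail to reject H0.

rho = -0.3143, p = 0.544093, fail to reject H0 at alpha = 0.05.


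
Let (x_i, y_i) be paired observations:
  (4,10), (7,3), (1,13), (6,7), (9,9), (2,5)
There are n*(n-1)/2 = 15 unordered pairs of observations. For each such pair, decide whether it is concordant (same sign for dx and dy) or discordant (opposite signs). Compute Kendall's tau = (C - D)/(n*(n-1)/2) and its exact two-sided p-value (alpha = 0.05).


Step 1: Enumerate the 15 unordered pairs (i,j) with i<j and classify each by sign(x_j-x_i) * sign(y_j-y_i).
  (1,2):dx=+3,dy=-7->D; (1,3):dx=-3,dy=+3->D; (1,4):dx=+2,dy=-3->D; (1,5):dx=+5,dy=-1->D
  (1,6):dx=-2,dy=-5->C; (2,3):dx=-6,dy=+10->D; (2,4):dx=-1,dy=+4->D; (2,5):dx=+2,dy=+6->C
  (2,6):dx=-5,dy=+2->D; (3,4):dx=+5,dy=-6->D; (3,5):dx=+8,dy=-4->D; (3,6):dx=+1,dy=-8->D
  (4,5):dx=+3,dy=+2->C; (4,6):dx=-4,dy=-2->C; (5,6):dx=-7,dy=-4->C
Step 2: C = 5, D = 10, total pairs = 15.
Step 3: tau = (C - D)/(n(n-1)/2) = (5 - 10)/15 = -0.333333.
Step 4: Exact two-sided p-value (enumerate n! = 720 permutations of y under H0): p = 0.469444.
Step 5: alpha = 0.05. fail to reject H0.

tau_b = -0.3333 (C=5, D=10), p = 0.469444, fail to reject H0.


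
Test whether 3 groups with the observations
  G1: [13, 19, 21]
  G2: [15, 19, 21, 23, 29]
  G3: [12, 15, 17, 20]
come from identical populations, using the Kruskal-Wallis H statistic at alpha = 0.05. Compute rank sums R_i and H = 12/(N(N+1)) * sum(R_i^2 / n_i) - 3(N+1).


Step 1: Combine all N = 12 observations and assign midranks.
sorted (value, group, rank): (12,G3,1), (13,G1,2), (15,G2,3.5), (15,G3,3.5), (17,G3,5), (19,G1,6.5), (19,G2,6.5), (20,G3,8), (21,G1,9.5), (21,G2,9.5), (23,G2,11), (29,G2,12)
Step 2: Sum ranks within each group.
R_1 = 18 (n_1 = 3)
R_2 = 42.5 (n_2 = 5)
R_3 = 17.5 (n_3 = 4)
Step 3: H = 12/(N(N+1)) * sum(R_i^2/n_i) - 3(N+1)
     = 12/(12*13) * (18^2/3 + 42.5^2/5 + 17.5^2/4) - 3*13
     = 0.076923 * 545.812 - 39
     = 2.985577.
Step 4: Ties present; correction factor C = 1 - 18/(12^3 - 12) = 0.989510. Corrected H = 2.985577 / 0.989510 = 3.017226.
Step 5: Under H0, H ~ chi^2(2); p-value = 0.221217.
Step 6: alpha = 0.05. fail to reject H0.

H = 3.0172, df = 2, p = 0.221217, fail to reject H0.


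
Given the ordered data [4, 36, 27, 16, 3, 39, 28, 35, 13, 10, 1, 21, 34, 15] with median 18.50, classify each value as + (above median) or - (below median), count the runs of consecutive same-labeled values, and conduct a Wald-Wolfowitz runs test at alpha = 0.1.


Step 1: Compute median = 18.50; label A = above, B = below.
Labels in order: BAABBAAABBBAAB  (n_A = 7, n_B = 7)
Step 2: Count runs R = 7.
Step 3: Under H0 (random ordering), E[R] = 2*n_A*n_B/(n_A+n_B) + 1 = 2*7*7/14 + 1 = 8.0000.
        Var[R] = 2*n_A*n_B*(2*n_A*n_B - n_A - n_B) / ((n_A+n_B)^2 * (n_A+n_B-1)) = 8232/2548 = 3.2308.
        SD[R] = 1.7974.
Step 4: Continuity-corrected z = (R + 0.5 - E[R]) / SD[R] = (7 + 0.5 - 8.0000) / 1.7974 = -0.2782.
Step 5: Two-sided p-value via normal approximation = 2*(1 - Phi(|z|)) = 0.780879.
Step 6: alpha = 0.1. fail to reject H0.

R = 7, z = -0.2782, p = 0.780879, fail to reject H0.


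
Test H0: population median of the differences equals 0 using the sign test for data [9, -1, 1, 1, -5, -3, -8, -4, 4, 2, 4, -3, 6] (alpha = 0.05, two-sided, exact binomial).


Step 1: Discard zero differences. Original n = 13; n_eff = number of nonzero differences = 13.
Nonzero differences (with sign): +9, -1, +1, +1, -5, -3, -8, -4, +4, +2, +4, -3, +6
Step 2: Count signs: positive = 7, negative = 6.
Step 3: Under H0: P(positive) = 0.5, so the number of positives S ~ Bin(13, 0.5).
Step 4: Two-sided exact p-value = sum of Bin(13,0.5) probabilities at or below the observed probability = 1.000000.
Step 5: alpha = 0.05. fail to reject H0.

n_eff = 13, pos = 7, neg = 6, p = 1.000000, fail to reject H0.


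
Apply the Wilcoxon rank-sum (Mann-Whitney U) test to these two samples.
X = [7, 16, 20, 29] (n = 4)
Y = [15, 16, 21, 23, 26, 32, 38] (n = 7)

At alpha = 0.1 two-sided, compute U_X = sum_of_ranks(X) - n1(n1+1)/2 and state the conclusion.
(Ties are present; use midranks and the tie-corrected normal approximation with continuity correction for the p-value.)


Step 1: Combine and sort all 11 observations; assign midranks.
sorted (value, group): (7,X), (15,Y), (16,X), (16,Y), (20,X), (21,Y), (23,Y), (26,Y), (29,X), (32,Y), (38,Y)
ranks: 7->1, 15->2, 16->3.5, 16->3.5, 20->5, 21->6, 23->7, 26->8, 29->9, 32->10, 38->11
Step 2: Rank sum for X: R1 = 1 + 3.5 + 5 + 9 = 18.5.
Step 3: U_X = R1 - n1(n1+1)/2 = 18.5 - 4*5/2 = 18.5 - 10 = 8.5.
       U_Y = n1*n2 - U_X = 28 - 8.5 = 19.5.
Step 4: Ties are present, so use the tie-corrected normal approximation (with continuity correction) for the p-value.
Step 5: p-value = 0.343605; compare to alpha = 0.1. fail to reject H0.

U_X = 8.5, p = 0.343605, fail to reject H0 at alpha = 0.1.


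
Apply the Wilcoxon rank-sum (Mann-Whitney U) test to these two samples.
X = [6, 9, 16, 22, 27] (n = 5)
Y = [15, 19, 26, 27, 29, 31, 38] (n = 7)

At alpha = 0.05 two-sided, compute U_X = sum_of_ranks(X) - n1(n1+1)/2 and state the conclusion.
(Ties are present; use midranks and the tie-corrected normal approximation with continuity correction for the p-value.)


Step 1: Combine and sort all 12 observations; assign midranks.
sorted (value, group): (6,X), (9,X), (15,Y), (16,X), (19,Y), (22,X), (26,Y), (27,X), (27,Y), (29,Y), (31,Y), (38,Y)
ranks: 6->1, 9->2, 15->3, 16->4, 19->5, 22->6, 26->7, 27->8.5, 27->8.5, 29->10, 31->11, 38->12
Step 2: Rank sum for X: R1 = 1 + 2 + 4 + 6 + 8.5 = 21.5.
Step 3: U_X = R1 - n1(n1+1)/2 = 21.5 - 5*6/2 = 21.5 - 15 = 6.5.
       U_Y = n1*n2 - U_X = 35 - 6.5 = 28.5.
Step 4: Ties are present, so use the tie-corrected normal approximation (with continuity correction) for the p-value.
Step 5: p-value = 0.087602; compare to alpha = 0.05. fail to reject H0.

U_X = 6.5, p = 0.087602, fail to reject H0 at alpha = 0.05.


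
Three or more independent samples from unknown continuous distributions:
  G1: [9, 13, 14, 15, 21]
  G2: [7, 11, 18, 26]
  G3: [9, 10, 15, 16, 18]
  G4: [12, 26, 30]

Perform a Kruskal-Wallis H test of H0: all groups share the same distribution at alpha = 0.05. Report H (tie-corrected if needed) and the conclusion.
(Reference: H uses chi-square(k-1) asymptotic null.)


Step 1: Combine all N = 17 observations and assign midranks.
sorted (value, group, rank): (7,G2,1), (9,G1,2.5), (9,G3,2.5), (10,G3,4), (11,G2,5), (12,G4,6), (13,G1,7), (14,G1,8), (15,G1,9.5), (15,G3,9.5), (16,G3,11), (18,G2,12.5), (18,G3,12.5), (21,G1,14), (26,G2,15.5), (26,G4,15.5), (30,G4,17)
Step 2: Sum ranks within each group.
R_1 = 41 (n_1 = 5)
R_2 = 34 (n_2 = 4)
R_3 = 39.5 (n_3 = 5)
R_4 = 38.5 (n_4 = 3)
Step 3: H = 12/(N(N+1)) * sum(R_i^2/n_i) - 3(N+1)
     = 12/(17*18) * (41^2/5 + 34^2/4 + 39.5^2/5 + 38.5^2/3) - 3*18
     = 0.039216 * 1431.33 - 54
     = 2.130719.
Step 4: Ties present; correction factor C = 1 - 24/(17^3 - 17) = 0.995098. Corrected H = 2.130719 / 0.995098 = 2.141215.
Step 5: Under H0, H ~ chi^2(3); p-value = 0.543620.
Step 6: alpha = 0.05. fail to reject H0.

H = 2.1412, df = 3, p = 0.543620, fail to reject H0.


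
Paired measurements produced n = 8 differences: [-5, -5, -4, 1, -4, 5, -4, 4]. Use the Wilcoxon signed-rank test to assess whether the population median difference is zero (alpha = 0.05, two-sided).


Step 1: Drop any zero differences (none here) and take |d_i|.
|d| = [5, 5, 4, 1, 4, 5, 4, 4]
Step 2: Midrank |d_i| (ties get averaged ranks).
ranks: |5|->7, |5|->7, |4|->3.5, |1|->1, |4|->3.5, |5|->7, |4|->3.5, |4|->3.5
Step 3: Attach original signs; sum ranks with positive sign and with negative sign.
W+ = 1 + 7 + 3.5 = 11.5
W- = 7 + 7 + 3.5 + 3.5 + 3.5 = 24.5
(Check: W+ + W- = 36 should equal n(n+1)/2 = 36.)
Step 4: Test statistic W = min(W+, W-) = 11.5.
Step 5: Ties in |d|, so use the tie-corrected normal approximation.
        E[W] = n(n+1)/4 = 8*9/4 = 18.
        Tie groups: |d|=4 (t=4), |d|=5 (t=3); sum(t^3 - t) = 84.
        Var[W] = n(n+1)(2n+1)/24 - sum(t^3-t)/48 = 1224/24 - 84/48 = 49.25.
        z = (W - E[W]) / sqrt(Var[W]) = (11.5 - 18) / 7.0178 = -0.9262.
        Two-sided p = 2*Phi(z) = 0.354336.
Step 6: alpha = 0.05. fail to reject H0.

W+ = 11.5, W- = 24.5, W = min = 11.5, p = 0.354336, fail to reject H0.


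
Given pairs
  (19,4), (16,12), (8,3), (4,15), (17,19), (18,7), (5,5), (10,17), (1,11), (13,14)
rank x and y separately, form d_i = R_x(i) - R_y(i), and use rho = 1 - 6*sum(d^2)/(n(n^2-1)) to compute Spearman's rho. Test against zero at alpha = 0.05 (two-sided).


Step 1: Rank x and y separately (midranks; no ties here).
rank(x): 19->10, 16->7, 8->4, 4->2, 17->8, 18->9, 5->3, 10->5, 1->1, 13->6
rank(y): 4->2, 12->6, 3->1, 15->8, 19->10, 7->4, 5->3, 17->9, 11->5, 14->7
Step 2: d_i = R_x(i) - R_y(i); compute d_i^2.
  (10-2)^2=64, (7-6)^2=1, (4-1)^2=9, (2-8)^2=36, (8-10)^2=4, (9-4)^2=25, (3-3)^2=0, (5-9)^2=16, (1-5)^2=16, (6-7)^2=1
sum(d^2) = 172.
Step 3: rho = 1 - 6*172 / (10*(10^2 - 1)) = 1 - 1032/990 = -0.042424.
Step 4: Under H0, t = rho * sqrt((n-2)/(1-rho^2)) = -0.1201 ~ t(8).
Step 5: Two-sided p-value from the t-distribution with 8 df = 0.907364.
Step 6: alpha = 0.05. fail to reject H0.

rho = -0.0424, p = 0.907364, fail to reject H0 at alpha = 0.05.


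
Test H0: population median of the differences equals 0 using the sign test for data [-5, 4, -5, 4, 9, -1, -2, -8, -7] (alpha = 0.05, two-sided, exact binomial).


Step 1: Discard zero differences. Original n = 9; n_eff = number of nonzero differences = 9.
Nonzero differences (with sign): -5, +4, -5, +4, +9, -1, -2, -8, -7
Step 2: Count signs: positive = 3, negative = 6.
Step 3: Under H0: P(positive) = 0.5, so the number of positives S ~ Bin(9, 0.5).
Step 4: Two-sided exact p-value = sum of Bin(9,0.5) probabilities at or below the observed probability = 0.507812.
Step 5: alpha = 0.05. fail to reject H0.

n_eff = 9, pos = 3, neg = 6, p = 0.507812, fail to reject H0.


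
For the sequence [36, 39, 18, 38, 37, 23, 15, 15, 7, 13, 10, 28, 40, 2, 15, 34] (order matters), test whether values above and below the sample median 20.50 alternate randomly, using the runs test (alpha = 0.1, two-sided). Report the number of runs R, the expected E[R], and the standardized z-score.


Step 1: Compute median = 20.50; label A = above, B = below.
Labels in order: AABAAABBBBBAABBA  (n_A = 8, n_B = 8)
Step 2: Count runs R = 7.
Step 3: Under H0 (random ordering), E[R] = 2*n_A*n_B/(n_A+n_B) + 1 = 2*8*8/16 + 1 = 9.0000.
        Var[R] = 2*n_A*n_B*(2*n_A*n_B - n_A - n_B) / ((n_A+n_B)^2 * (n_A+n_B-1)) = 14336/3840 = 3.7333.
        SD[R] = 1.9322.
Step 4: Continuity-corrected z = (R + 0.5 - E[R]) / SD[R] = (7 + 0.5 - 9.0000) / 1.9322 = -0.7763.
Step 5: Two-sided p-value via normal approximation = 2*(1 - Phi(|z|)) = 0.437558.
Step 6: alpha = 0.1. fail to reject H0.

R = 7, z = -0.7763, p = 0.437558, fail to reject H0.


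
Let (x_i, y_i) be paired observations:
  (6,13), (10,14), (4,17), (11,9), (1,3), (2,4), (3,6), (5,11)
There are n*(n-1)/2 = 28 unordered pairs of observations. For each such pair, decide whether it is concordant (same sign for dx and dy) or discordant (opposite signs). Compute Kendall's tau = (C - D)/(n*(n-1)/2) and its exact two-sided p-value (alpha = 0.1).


Step 1: Enumerate the 28 unordered pairs (i,j) with i<j and classify each by sign(x_j-x_i) * sign(y_j-y_i).
  (1,2):dx=+4,dy=+1->C; (1,3):dx=-2,dy=+4->D; (1,4):dx=+5,dy=-4->D; (1,5):dx=-5,dy=-10->C
  (1,6):dx=-4,dy=-9->C; (1,7):dx=-3,dy=-7->C; (1,8):dx=-1,dy=-2->C; (2,3):dx=-6,dy=+3->D
  (2,4):dx=+1,dy=-5->D; (2,5):dx=-9,dy=-11->C; (2,6):dx=-8,dy=-10->C; (2,7):dx=-7,dy=-8->C
  (2,8):dx=-5,dy=-3->C; (3,4):dx=+7,dy=-8->D; (3,5):dx=-3,dy=-14->C; (3,6):dx=-2,dy=-13->C
  (3,7):dx=-1,dy=-11->C; (3,8):dx=+1,dy=-6->D; (4,5):dx=-10,dy=-6->C; (4,6):dx=-9,dy=-5->C
  (4,7):dx=-8,dy=-3->C; (4,8):dx=-6,dy=+2->D; (5,6):dx=+1,dy=+1->C; (5,7):dx=+2,dy=+3->C
  (5,8):dx=+4,dy=+8->C; (6,7):dx=+1,dy=+2->C; (6,8):dx=+3,dy=+7->C; (7,8):dx=+2,dy=+5->C
Step 2: C = 21, D = 7, total pairs = 28.
Step 3: tau = (C - D)/(n(n-1)/2) = (21 - 7)/28 = 0.500000.
Step 4: Exact two-sided p-value (enumerate n! = 40320 permutations of y under H0): p = 0.108681.
Step 5: alpha = 0.1. fail to reject H0.

tau_b = 0.5000 (C=21, D=7), p = 0.108681, fail to reject H0.


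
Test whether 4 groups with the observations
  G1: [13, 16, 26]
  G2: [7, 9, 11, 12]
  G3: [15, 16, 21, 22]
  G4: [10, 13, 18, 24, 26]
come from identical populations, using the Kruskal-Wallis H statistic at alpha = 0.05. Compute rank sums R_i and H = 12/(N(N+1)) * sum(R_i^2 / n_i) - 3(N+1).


Step 1: Combine all N = 16 observations and assign midranks.
sorted (value, group, rank): (7,G2,1), (9,G2,2), (10,G4,3), (11,G2,4), (12,G2,5), (13,G1,6.5), (13,G4,6.5), (15,G3,8), (16,G1,9.5), (16,G3,9.5), (18,G4,11), (21,G3,12), (22,G3,13), (24,G4,14), (26,G1,15.5), (26,G4,15.5)
Step 2: Sum ranks within each group.
R_1 = 31.5 (n_1 = 3)
R_2 = 12 (n_2 = 4)
R_3 = 42.5 (n_3 = 4)
R_4 = 50 (n_4 = 5)
Step 3: H = 12/(N(N+1)) * sum(R_i^2/n_i) - 3(N+1)
     = 12/(16*17) * (31.5^2/3 + 12^2/4 + 42.5^2/4 + 50^2/5) - 3*17
     = 0.044118 * 1318.31 - 51
     = 7.160846.
Step 4: Ties present; correction factor C = 1 - 18/(16^3 - 16) = 0.995588. Corrected H = 7.160846 / 0.995588 = 7.192578.
Step 5: Under H0, H ~ chi^2(3); p-value = 0.066007.
Step 6: alpha = 0.05. fail to reject H0.

H = 7.1926, df = 3, p = 0.066007, fail to reject H0.


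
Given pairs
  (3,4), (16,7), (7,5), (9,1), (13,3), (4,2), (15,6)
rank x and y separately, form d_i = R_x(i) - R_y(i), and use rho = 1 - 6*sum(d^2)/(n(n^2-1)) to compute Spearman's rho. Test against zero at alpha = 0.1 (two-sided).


Step 1: Rank x and y separately (midranks; no ties here).
rank(x): 3->1, 16->7, 7->3, 9->4, 13->5, 4->2, 15->6
rank(y): 4->4, 7->7, 5->5, 1->1, 3->3, 2->2, 6->6
Step 2: d_i = R_x(i) - R_y(i); compute d_i^2.
  (1-4)^2=9, (7-7)^2=0, (3-5)^2=4, (4-1)^2=9, (5-3)^2=4, (2-2)^2=0, (6-6)^2=0
sum(d^2) = 26.
Step 3: rho = 1 - 6*26 / (7*(7^2 - 1)) = 1 - 156/336 = 0.535714.
Step 4: Under H0, t = rho * sqrt((n-2)/(1-rho^2)) = 1.4186 ~ t(5).
Step 5: Two-sided p-value from the t-distribution with 5 df = 0.215217.
Step 6: alpha = 0.1. fail to reject H0.

rho = 0.5357, p = 0.215217, fail to reject H0 at alpha = 0.1.
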